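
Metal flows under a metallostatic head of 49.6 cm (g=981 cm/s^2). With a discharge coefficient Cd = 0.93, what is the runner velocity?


Formula: v = Cd * sqrt(2 * g * h)  (Torricelli with discharge coefficient)
2*g*h = 2 * 981 * 49.6 = 97315.2 cm^2/s^2
sqrt(97315.2) = 311.95384 cm/s
v = 0.93 * 311.95384 = 290.1171 cm/s


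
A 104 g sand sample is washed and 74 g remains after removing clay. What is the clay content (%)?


Formula: Clay% = (W_total - W_washed) / W_total * 100
Clay mass = 104 - 74 = 30 g
Clay% = 30 / 104 * 100 = 28.8462%

Answer: 28.8462%


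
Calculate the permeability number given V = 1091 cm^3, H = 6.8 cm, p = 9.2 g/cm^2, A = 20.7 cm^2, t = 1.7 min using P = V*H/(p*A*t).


Formula: Permeability Number P = (V * H) / (p * A * t)
Numerator: V * H = 1091 * 6.8 = 7418.8
Denominator: p * A * t = 9.2 * 20.7 * 1.7 = 323.748
P = 7418.8 / 323.748 = 22.9154

Answer: 22.9154


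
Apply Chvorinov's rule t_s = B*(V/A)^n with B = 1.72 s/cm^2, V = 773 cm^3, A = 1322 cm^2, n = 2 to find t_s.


Formula: t_s = B * (V/A)^n  (Chvorinov's rule, n=2)
Modulus M = V/A = 773/1322 = 0.584720 cm
M^2 = 0.584720^2 = 0.341897 cm^2
t_s = 1.72 * 0.341897 = 0.5881 s

Final answer: 0.5881 s


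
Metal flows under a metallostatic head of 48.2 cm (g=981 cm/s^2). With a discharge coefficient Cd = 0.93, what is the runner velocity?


Formula: v = Cd * sqrt(2 * g * h)  (Torricelli with discharge coefficient)
2*g*h = 2 * 981 * 48.2 = 94568.4 cm^2/s^2
sqrt(94568.4) = 307.51976 cm/s
v = 0.93 * 307.51976 = 285.9934 cm/s

285.9934 cm/s


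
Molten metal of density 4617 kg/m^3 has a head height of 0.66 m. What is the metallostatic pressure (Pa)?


Formula: P = rho * g * h
rho * g = 4617 * 9.81 = 45292.77 N/m^3
P = 45292.77 * 0.66 = 29893.2282 Pa

29893.2282 Pa


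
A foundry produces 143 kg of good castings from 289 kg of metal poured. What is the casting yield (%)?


Formula: Casting Yield = (W_good / W_total) * 100
Yield = (143 kg / 289 kg) * 100 = 49.4810%

49.4810%


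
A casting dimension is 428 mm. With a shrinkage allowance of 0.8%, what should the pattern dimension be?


Formula: L_pattern = L_casting * (1 + shrinkage_rate/100)
Shrinkage factor = 1 + 0.8/100 = 1.008
L_pattern = 428 mm * 1.008 = 431.4240 mm

Final answer: 431.4240 mm


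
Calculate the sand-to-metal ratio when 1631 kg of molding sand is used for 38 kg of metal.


Formula: Sand-to-Metal Ratio = W_sand / W_metal
Ratio = 1631 kg / 38 kg = 42.9211

Answer: 42.9211


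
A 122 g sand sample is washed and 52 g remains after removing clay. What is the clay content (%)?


Formula: Clay% = (W_total - W_washed) / W_total * 100
Clay mass = 122 - 52 = 70 g
Clay% = 70 / 122 * 100 = 57.3770%

Answer: 57.3770%


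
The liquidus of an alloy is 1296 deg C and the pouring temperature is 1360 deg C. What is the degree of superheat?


Formula: Superheat = T_pour - T_melt
Superheat = 1360 - 1296 = 64 deg C

Answer: 64 deg C


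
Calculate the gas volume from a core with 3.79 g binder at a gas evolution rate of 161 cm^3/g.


Formula: V_gas = W_binder * gas_evolution_rate
V = 3.79 g * 161 cm^3/g = 610.1900 cm^3

610.1900 cm^3


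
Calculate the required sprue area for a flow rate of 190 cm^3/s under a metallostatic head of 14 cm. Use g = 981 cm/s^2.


Formula: v = sqrt(2*g*h), A = Q/v
Velocity: v = sqrt(2 * 981 * 14) = sqrt(27468) = 165.7347 cm/s
Sprue area: A = Q / v = 190 / 165.7347 = 1.1464 cm^2

Answer: 1.1464 cm^2


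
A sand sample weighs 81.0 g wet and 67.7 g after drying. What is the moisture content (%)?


Formula: MC = (W_wet - W_dry) / W_wet * 100
Water mass = 81.0 - 67.7 = 13.3 g
MC = 13.3 / 81.0 * 100 = 16.4198%

Final answer: 16.4198%


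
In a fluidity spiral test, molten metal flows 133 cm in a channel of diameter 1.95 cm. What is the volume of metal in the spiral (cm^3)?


Formula: V = pi * (d/2)^2 * L  (cylinder volume)
Radius = 1.95/2 = 0.975 cm
V = pi * 0.975^2 * 133 = 397.2014 cm^3

397.2014 cm^3


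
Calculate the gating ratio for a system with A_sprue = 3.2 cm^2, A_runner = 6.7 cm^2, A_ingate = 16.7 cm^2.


Sprue:Runner:Ingate = 1 : 6.7/3.2 : 16.7/3.2 = 1:2.09:5.22

Answer: 1:2.09:5.22


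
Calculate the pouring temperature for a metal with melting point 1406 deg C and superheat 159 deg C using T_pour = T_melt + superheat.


Formula: T_pour = T_melt + Superheat
T_pour = 1406 + 159 = 1565 deg C


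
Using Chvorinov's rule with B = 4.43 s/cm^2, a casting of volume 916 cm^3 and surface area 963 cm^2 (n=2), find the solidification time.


Formula: t_s = B * (V/A)^n  (Chvorinov's rule, n=2)
Modulus M = V/A = 916/963 = 0.951194 cm
M^2 = 0.951194^2 = 0.904770 cm^2
t_s = 4.43 * 0.904770 = 4.0081 s

Final answer: 4.0081 s


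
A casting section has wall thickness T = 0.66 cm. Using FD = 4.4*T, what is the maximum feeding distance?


Formula: FD = 4.4 * T  (riser feeding-distance rule)
FD = 4.4 * 0.66 cm = 2.9040 cm

Answer: 2.9040 cm


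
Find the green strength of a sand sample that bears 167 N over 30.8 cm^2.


Formula: Compressive Strength = Force / Area
Strength = 167 N / 30.8 cm^2 = 5.4221 N/cm^2

Final answer: 5.4221 N/cm^2


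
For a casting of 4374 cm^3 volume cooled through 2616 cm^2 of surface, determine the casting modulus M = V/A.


Formula: Casting Modulus M = V / A
M = 4374 cm^3 / 2616 cm^2 = 1.6720 cm

Final answer: 1.6720 cm


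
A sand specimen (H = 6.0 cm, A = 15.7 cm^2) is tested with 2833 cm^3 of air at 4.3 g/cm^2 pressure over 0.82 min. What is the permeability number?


Formula: Permeability Number P = (V * H) / (p * A * t)
Numerator: V * H = 2833 * 6.0 = 16998.0
Denominator: p * A * t = 4.3 * 15.7 * 0.82 = 55.3582
P = 16998.0 / 55.3582 = 307.0548

307.0548


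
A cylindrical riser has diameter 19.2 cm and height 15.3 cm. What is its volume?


Formula: V = pi * (D/2)^2 * H  (cylinder volume)
Radius = D/2 = 19.2/2 = 9.6 cm
V = pi * 9.6^2 * 15.3 = 4429.7964 cm^3

Answer: 4429.7964 cm^3


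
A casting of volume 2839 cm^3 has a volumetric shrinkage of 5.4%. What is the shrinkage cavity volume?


Formula: V_shrink = V_casting * shrinkage_pct / 100
V_shrink = 2839 cm^3 * 5.4 / 100 = 153.3060 cm^3

Answer: 153.3060 cm^3


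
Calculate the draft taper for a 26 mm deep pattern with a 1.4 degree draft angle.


Formula: taper = depth * tan(draft_angle)
tan(1.4 deg) = 0.0244395
taper = 26 mm * 0.0244395 = 0.6354 mm

0.6354 mm


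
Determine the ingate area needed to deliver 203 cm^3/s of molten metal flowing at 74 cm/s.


Formula: A_ingate = Q / v  (continuity equation)
A = 203 cm^3/s / 74 cm/s = 2.7432 cm^2


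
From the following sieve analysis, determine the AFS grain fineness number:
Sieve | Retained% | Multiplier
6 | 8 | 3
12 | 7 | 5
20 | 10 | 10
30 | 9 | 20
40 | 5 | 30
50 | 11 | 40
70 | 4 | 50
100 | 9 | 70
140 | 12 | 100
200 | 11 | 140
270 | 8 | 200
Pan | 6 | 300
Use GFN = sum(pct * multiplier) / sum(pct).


Formula: GFN = sum(pct * multiplier) / sum(pct)
sum(pct * multiplier) = 7899
sum(pct) = 100
GFN = 7899 / 100 = 78.99

Answer: 78.99


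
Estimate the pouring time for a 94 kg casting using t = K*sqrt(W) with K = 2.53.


Formula: t = K * sqrt(W)
sqrt(W) = sqrt(94) = 9.69536
t = 2.53 * 9.69536 = 24.5293 s

Final answer: 24.5293 s


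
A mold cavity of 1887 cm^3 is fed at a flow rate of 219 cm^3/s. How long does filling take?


Formula: t_fill = V_mold / Q_flow
t = 1887 cm^3 / 219 cm^3/s = 8.6164 s

8.6164 s


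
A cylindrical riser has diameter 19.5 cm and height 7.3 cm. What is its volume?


Formula: V = pi * (D/2)^2 * H  (cylinder volume)
Radius = D/2 = 19.5/2 = 9.75 cm
V = pi * 9.75^2 * 7.3 = 2180.1279 cm^3

2180.1279 cm^3


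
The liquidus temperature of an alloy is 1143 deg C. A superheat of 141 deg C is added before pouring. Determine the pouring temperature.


Formula: T_pour = T_melt + Superheat
T_pour = 1143 + 141 = 1284 deg C

Answer: 1284 deg C


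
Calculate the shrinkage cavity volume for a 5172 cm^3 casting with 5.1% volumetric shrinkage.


Formula: V_shrink = V_casting * shrinkage_pct / 100
V_shrink = 5172 cm^3 * 5.1 / 100 = 263.7720 cm^3

Answer: 263.7720 cm^3


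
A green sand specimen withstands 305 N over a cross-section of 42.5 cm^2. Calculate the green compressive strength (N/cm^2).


Formula: Compressive Strength = Force / Area
Strength = 305 N / 42.5 cm^2 = 7.1765 N/cm^2


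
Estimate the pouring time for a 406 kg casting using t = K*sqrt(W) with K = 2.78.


Formula: t = K * sqrt(W)
sqrt(W) = sqrt(406) = 20.14944
t = 2.78 * 20.14944 = 56.0154 s

Final answer: 56.0154 s


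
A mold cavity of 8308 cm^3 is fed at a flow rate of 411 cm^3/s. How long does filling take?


Formula: t_fill = V_mold / Q_flow
t = 8308 cm^3 / 411 cm^3/s = 20.2141 s

Final answer: 20.2141 s


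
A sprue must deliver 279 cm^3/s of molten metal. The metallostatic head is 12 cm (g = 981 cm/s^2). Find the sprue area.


Formula: v = sqrt(2*g*h), A = Q/v
Velocity: v = sqrt(2 * 981 * 12) = sqrt(23544) = 153.4405 cm/s
Sprue area: A = Q / v = 279 / 153.4405 = 1.8183 cm^2

Answer: 1.8183 cm^2


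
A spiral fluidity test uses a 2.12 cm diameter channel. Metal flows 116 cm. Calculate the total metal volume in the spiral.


Formula: V = pi * (d/2)^2 * L  (cylinder volume)
Radius = 2.12/2 = 1.06 cm
V = pi * 1.06^2 * 116 = 409.4676 cm^3

409.4676 cm^3


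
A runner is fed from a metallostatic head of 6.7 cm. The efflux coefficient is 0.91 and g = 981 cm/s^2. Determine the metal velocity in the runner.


Formula: v = Cd * sqrt(2 * g * h)  (Torricelli with discharge coefficient)
2*g*h = 2 * 981 * 6.7 = 13145.4 cm^2/s^2
sqrt(13145.4) = 114.65339 cm/s
v = 0.91 * 114.65339 = 104.3346 cm/s

104.3346 cm/s


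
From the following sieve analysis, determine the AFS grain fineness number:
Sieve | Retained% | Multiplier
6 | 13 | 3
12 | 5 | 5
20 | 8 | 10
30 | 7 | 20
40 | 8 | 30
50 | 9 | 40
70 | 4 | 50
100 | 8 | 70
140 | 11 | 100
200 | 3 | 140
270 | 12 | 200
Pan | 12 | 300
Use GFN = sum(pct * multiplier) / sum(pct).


Formula: GFN = sum(pct * multiplier) / sum(pct)
sum(pct * multiplier) = 9164
sum(pct) = 100
GFN = 9164 / 100 = 91.64

Final answer: 91.64


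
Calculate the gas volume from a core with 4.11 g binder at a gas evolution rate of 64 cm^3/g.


Formula: V_gas = W_binder * gas_evolution_rate
V = 4.11 g * 64 cm^3/g = 263.0400 cm^3

263.0400 cm^3


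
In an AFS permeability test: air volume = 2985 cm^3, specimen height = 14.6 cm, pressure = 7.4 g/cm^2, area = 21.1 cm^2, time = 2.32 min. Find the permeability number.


Formula: Permeability Number P = (V * H) / (p * A * t)
Numerator: V * H = 2985 * 14.6 = 43581.0
Denominator: p * A * t = 7.4 * 21.1 * 2.32 = 362.2448
P = 43581.0 / 362.2448 = 120.3081


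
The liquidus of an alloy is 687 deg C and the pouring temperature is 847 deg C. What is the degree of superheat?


Formula: Superheat = T_pour - T_melt
Superheat = 847 - 687 = 160 deg C

160 deg C


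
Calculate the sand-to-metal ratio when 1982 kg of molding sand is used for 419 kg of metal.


Formula: Sand-to-Metal Ratio = W_sand / W_metal
Ratio = 1982 kg / 419 kg = 4.7303

4.7303


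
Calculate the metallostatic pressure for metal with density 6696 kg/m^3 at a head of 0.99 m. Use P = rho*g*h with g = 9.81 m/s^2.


Formula: P = rho * g * h
rho * g = 6696 * 9.81 = 65687.76 N/m^3
P = 65687.76 * 0.99 = 65030.8824 Pa

65030.8824 Pa


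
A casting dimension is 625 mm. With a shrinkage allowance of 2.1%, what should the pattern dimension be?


Formula: L_pattern = L_casting * (1 + shrinkage_rate/100)
Shrinkage factor = 1 + 2.1/100 = 1.021
L_pattern = 625 mm * 1.021 = 638.1250 mm

638.1250 mm


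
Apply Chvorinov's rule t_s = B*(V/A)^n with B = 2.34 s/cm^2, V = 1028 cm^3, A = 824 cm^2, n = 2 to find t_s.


Formula: t_s = B * (V/A)^n  (Chvorinov's rule, n=2)
Modulus M = V/A = 1028/824 = 1.247573 cm
M^2 = 1.247573^2 = 1.556438 cm^2
t_s = 2.34 * 1.556438 = 3.6421 s

Answer: 3.6421 s


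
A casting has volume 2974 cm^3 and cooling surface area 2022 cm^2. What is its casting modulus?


Formula: Casting Modulus M = V / A
M = 2974 cm^3 / 2022 cm^2 = 1.4708 cm

Final answer: 1.4708 cm


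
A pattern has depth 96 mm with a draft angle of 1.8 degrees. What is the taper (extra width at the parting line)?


Formula: taper = depth * tan(draft_angle)
tan(1.8 deg) = 0.0314263
taper = 96 mm * 0.0314263 = 3.0169 mm

3.0169 mm


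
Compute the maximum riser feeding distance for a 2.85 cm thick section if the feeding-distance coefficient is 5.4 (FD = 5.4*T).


Formula: FD = 5.4 * T  (riser feeding-distance rule)
FD = 5.4 * 2.85 cm = 15.3900 cm


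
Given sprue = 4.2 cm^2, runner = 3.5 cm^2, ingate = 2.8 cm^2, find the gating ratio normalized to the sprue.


Sprue:Runner:Ingate = 1 : 3.5/4.2 : 2.8/4.2 = 1:0.83:0.67

1:0.83:0.67


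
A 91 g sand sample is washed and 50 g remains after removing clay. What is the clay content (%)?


Formula: Clay% = (W_total - W_washed) / W_total * 100
Clay mass = 91 - 50 = 41 g
Clay% = 41 / 91 * 100 = 45.0549%

Answer: 45.0549%


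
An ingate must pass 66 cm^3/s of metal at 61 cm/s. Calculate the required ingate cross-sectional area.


Formula: A_ingate = Q / v  (continuity equation)
A = 66 cm^3/s / 61 cm/s = 1.0820 cm^2

Final answer: 1.0820 cm^2


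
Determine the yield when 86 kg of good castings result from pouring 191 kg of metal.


Formula: Casting Yield = (W_good / W_total) * 100
Yield = (86 kg / 191 kg) * 100 = 45.0262%

Answer: 45.0262%


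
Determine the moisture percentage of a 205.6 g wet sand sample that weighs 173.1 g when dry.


Formula: MC = (W_wet - W_dry) / W_wet * 100
Water mass = 205.6 - 173.1 = 32.5 g
MC = 32.5 / 205.6 * 100 = 15.8074%

Final answer: 15.8074%


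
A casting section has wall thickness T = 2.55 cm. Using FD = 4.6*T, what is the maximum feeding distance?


Formula: FD = 4.6 * T  (riser feeding-distance rule)
FD = 4.6 * 2.55 cm = 11.7300 cm

Answer: 11.7300 cm


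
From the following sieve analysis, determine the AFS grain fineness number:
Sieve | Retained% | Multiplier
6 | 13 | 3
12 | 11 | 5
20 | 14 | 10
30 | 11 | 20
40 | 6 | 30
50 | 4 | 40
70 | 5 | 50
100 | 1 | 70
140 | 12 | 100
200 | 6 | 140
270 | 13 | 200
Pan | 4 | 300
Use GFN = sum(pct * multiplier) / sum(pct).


Formula: GFN = sum(pct * multiplier) / sum(pct)
sum(pct * multiplier) = 6954
sum(pct) = 100
GFN = 6954 / 100 = 69.54


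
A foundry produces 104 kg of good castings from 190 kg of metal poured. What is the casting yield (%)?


Formula: Casting Yield = (W_good / W_total) * 100
Yield = (104 kg / 190 kg) * 100 = 54.7368%

54.7368%


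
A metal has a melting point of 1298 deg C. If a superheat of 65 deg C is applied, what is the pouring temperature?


Formula: T_pour = T_melt + Superheat
T_pour = 1298 + 65 = 1363 deg C

1363 deg C


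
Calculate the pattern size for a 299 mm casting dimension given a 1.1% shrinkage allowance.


Formula: L_pattern = L_casting * (1 + shrinkage_rate/100)
Shrinkage factor = 1 + 1.1/100 = 1.011
L_pattern = 299 mm * 1.011 = 302.2890 mm

Final answer: 302.2890 mm


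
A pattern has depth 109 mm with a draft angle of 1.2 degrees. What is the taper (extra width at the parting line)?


Formula: taper = depth * tan(draft_angle)
tan(1.2 deg) = 0.0209470
taper = 109 mm * 0.0209470 = 2.2832 mm

2.2832 mm


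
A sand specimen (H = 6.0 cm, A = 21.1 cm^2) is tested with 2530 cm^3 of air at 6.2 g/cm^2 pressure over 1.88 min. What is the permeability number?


Formula: Permeability Number P = (V * H) / (p * A * t)
Numerator: V * H = 2530 * 6.0 = 15180.0
Denominator: p * A * t = 6.2 * 21.1 * 1.88 = 245.9416
P = 15180.0 / 245.9416 = 61.7220

Answer: 61.7220


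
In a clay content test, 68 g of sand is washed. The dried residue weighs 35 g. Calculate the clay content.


Formula: Clay% = (W_total - W_washed) / W_total * 100
Clay mass = 68 - 35 = 33 g
Clay% = 33 / 68 * 100 = 48.5294%

48.5294%


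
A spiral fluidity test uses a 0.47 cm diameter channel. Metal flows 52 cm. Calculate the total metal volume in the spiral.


Formula: V = pi * (d/2)^2 * L  (cylinder volume)
Radius = 0.47/2 = 0.235 cm
V = pi * 0.235^2 * 52 = 9.0217 cm^3


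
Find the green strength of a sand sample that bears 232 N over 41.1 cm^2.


Formula: Compressive Strength = Force / Area
Strength = 232 N / 41.1 cm^2 = 5.6448 N/cm^2

5.6448 N/cm^2


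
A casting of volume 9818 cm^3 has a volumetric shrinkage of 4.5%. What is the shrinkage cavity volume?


Formula: V_shrink = V_casting * shrinkage_pct / 100
V_shrink = 9818 cm^3 * 4.5 / 100 = 441.8100 cm^3

Answer: 441.8100 cm^3


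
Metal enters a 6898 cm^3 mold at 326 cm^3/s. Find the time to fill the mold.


Formula: t_fill = V_mold / Q_flow
t = 6898 cm^3 / 326 cm^3/s = 21.1595 s

Final answer: 21.1595 s


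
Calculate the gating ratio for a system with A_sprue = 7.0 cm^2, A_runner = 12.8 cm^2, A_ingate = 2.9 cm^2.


Sprue:Runner:Ingate = 1 : 12.8/7.0 : 2.9/7.0 = 1:1.83:0.41

1:1.83:0.41


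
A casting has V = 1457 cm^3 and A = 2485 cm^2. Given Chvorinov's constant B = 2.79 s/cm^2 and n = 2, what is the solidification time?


Formula: t_s = B * (V/A)^n  (Chvorinov's rule, n=2)
Modulus M = V/A = 1457/2485 = 0.586318 cm
M^2 = 0.586318^2 = 0.343769 cm^2
t_s = 2.79 * 0.343769 = 0.9591 s

Final answer: 0.9591 s


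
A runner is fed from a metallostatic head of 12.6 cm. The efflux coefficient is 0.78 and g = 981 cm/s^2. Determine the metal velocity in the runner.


Formula: v = Cd * sqrt(2 * g * h)  (Torricelli with discharge coefficient)
2*g*h = 2 * 981 * 12.6 = 24721.2 cm^2/s^2
sqrt(24721.2) = 157.22977 cm/s
v = 0.78 * 157.22977 = 122.6392 cm/s

Final answer: 122.6392 cm/s


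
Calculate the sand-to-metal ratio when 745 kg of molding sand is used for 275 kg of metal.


Formula: Sand-to-Metal Ratio = W_sand / W_metal
Ratio = 745 kg / 275 kg = 2.7091

Answer: 2.7091


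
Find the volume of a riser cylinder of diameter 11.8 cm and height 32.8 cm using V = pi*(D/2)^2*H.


Formula: V = pi * (D/2)^2 * H  (cylinder volume)
Radius = D/2 = 11.8/2 = 5.9 cm
V = pi * 5.9^2 * 32.8 = 3586.9700 cm^3


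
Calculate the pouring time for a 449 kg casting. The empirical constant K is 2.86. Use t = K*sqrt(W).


Formula: t = K * sqrt(W)
sqrt(W) = sqrt(449) = 21.18962
t = 2.86 * 21.18962 = 60.6023 s

Final answer: 60.6023 s


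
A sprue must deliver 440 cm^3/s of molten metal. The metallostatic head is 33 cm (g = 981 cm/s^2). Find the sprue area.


Formula: v = sqrt(2*g*h), A = Q/v
Velocity: v = sqrt(2 * 981 * 33) = sqrt(64746) = 254.4524 cm/s
Sprue area: A = Q / v = 440 / 254.4524 = 1.7292 cm^2

Answer: 1.7292 cm^2


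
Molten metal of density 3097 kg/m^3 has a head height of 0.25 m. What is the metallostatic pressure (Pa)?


Formula: P = rho * g * h
rho * g = 3097 * 9.81 = 30381.57 N/m^3
P = 30381.57 * 0.25 = 7595.3925 Pa

7595.3925 Pa


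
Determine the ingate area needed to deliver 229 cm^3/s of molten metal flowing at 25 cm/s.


Formula: A_ingate = Q / v  (continuity equation)
A = 229 cm^3/s / 25 cm/s = 9.1600 cm^2

Answer: 9.1600 cm^2


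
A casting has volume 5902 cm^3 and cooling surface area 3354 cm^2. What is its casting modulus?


Formula: Casting Modulus M = V / A
M = 5902 cm^3 / 3354 cm^2 = 1.7597 cm

Final answer: 1.7597 cm


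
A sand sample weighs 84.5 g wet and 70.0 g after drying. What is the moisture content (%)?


Formula: MC = (W_wet - W_dry) / W_wet * 100
Water mass = 84.5 - 70.0 = 14.5 g
MC = 14.5 / 84.5 * 100 = 17.1598%

Final answer: 17.1598%


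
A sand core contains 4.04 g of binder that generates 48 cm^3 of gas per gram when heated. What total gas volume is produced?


Formula: V_gas = W_binder * gas_evolution_rate
V = 4.04 g * 48 cm^3/g = 193.9200 cm^3

Final answer: 193.9200 cm^3


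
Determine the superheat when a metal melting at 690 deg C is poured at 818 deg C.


Formula: Superheat = T_pour - T_melt
Superheat = 818 - 690 = 128 deg C

128 deg C


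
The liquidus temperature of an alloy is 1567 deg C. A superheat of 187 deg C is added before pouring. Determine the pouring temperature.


Formula: T_pour = T_melt + Superheat
T_pour = 1567 + 187 = 1754 deg C


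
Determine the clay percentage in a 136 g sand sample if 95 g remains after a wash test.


Formula: Clay% = (W_total - W_washed) / W_total * 100
Clay mass = 136 - 95 = 41 g
Clay% = 41 / 136 * 100 = 30.1471%

30.1471%


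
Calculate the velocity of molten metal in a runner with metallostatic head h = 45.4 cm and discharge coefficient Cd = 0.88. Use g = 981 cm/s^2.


Formula: v = Cd * sqrt(2 * g * h)  (Torricelli with discharge coefficient)
2*g*h = 2 * 981 * 45.4 = 89074.8 cm^2/s^2
sqrt(89074.8) = 298.45402 cm/s
v = 0.88 * 298.45402 = 262.6395 cm/s

262.6395 cm/s


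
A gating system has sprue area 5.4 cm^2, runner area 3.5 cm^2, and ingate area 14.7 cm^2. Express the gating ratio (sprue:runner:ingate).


Sprue:Runner:Ingate = 1 : 3.5/5.4 : 14.7/5.4 = 1:0.65:2.72

1:0.65:2.72


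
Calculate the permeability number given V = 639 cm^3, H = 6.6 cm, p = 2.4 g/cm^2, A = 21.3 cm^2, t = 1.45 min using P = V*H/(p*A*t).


Formula: Permeability Number P = (V * H) / (p * A * t)
Numerator: V * H = 639 * 6.6 = 4217.4
Denominator: p * A * t = 2.4 * 21.3 * 1.45 = 74.124
P = 4217.4 / 74.124 = 56.8966

Answer: 56.8966


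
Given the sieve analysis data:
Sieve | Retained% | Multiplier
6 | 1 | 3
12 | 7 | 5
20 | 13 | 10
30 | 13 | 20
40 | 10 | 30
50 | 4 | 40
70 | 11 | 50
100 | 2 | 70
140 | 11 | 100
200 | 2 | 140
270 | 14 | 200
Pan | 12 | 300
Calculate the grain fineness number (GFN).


Formula: GFN = sum(pct * multiplier) / sum(pct)
sum(pct * multiplier) = 9358
sum(pct) = 100
GFN = 9358 / 100 = 93.58

93.58


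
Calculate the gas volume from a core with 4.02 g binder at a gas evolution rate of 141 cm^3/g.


Formula: V_gas = W_binder * gas_evolution_rate
V = 4.02 g * 141 cm^3/g = 566.8200 cm^3

Final answer: 566.8200 cm^3


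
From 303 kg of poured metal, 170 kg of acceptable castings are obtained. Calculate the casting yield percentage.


Formula: Casting Yield = (W_good / W_total) * 100
Yield = (170 kg / 303 kg) * 100 = 56.1056%

Answer: 56.1056%


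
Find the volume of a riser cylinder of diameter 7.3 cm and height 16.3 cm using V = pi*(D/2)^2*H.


Formula: V = pi * (D/2)^2 * H  (cylinder volume)
Radius = D/2 = 7.3/2 = 3.65 cm
V = pi * 3.65^2 * 16.3 = 682.2181 cm^3

682.2181 cm^3


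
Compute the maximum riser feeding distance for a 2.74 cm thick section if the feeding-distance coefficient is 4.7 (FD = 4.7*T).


Formula: FD = 4.7 * T  (riser feeding-distance rule)
FD = 4.7 * 2.74 cm = 12.8780 cm

Answer: 12.8780 cm


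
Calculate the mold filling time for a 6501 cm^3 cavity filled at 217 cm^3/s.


Formula: t_fill = V_mold / Q_flow
t = 6501 cm^3 / 217 cm^3/s = 29.9585 s

Answer: 29.9585 s


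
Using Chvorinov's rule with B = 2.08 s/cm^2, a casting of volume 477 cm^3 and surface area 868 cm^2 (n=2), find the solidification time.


Formula: t_s = B * (V/A)^n  (Chvorinov's rule, n=2)
Modulus M = V/A = 477/868 = 0.549539 cm
M^2 = 0.549539^2 = 0.301993 cm^2
t_s = 2.08 * 0.301993 = 0.6281 s

Final answer: 0.6281 s


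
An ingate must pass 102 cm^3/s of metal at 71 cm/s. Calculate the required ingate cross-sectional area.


Formula: A_ingate = Q / v  (continuity equation)
A = 102 cm^3/s / 71 cm/s = 1.4366 cm^2

Answer: 1.4366 cm^2


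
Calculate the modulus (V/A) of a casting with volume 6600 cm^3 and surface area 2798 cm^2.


Formula: Casting Modulus M = V / A
M = 6600 cm^3 / 2798 cm^2 = 2.3588 cm


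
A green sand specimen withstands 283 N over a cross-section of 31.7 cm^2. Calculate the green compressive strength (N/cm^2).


Formula: Compressive Strength = Force / Area
Strength = 283 N / 31.7 cm^2 = 8.9274 N/cm^2

Answer: 8.9274 N/cm^2


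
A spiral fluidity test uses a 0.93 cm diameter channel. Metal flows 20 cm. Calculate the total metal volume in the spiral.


Formula: V = pi * (d/2)^2 * L  (cylinder volume)
Radius = 0.93/2 = 0.465 cm
V = pi * 0.465^2 * 20 = 13.5858 cm^3

13.5858 cm^3


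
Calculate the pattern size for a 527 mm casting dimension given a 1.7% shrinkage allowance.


Formula: L_pattern = L_casting * (1 + shrinkage_rate/100)
Shrinkage factor = 1 + 1.7/100 = 1.017
L_pattern = 527 mm * 1.017 = 535.9590 mm

Answer: 535.9590 mm


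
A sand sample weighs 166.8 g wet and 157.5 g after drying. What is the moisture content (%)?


Formula: MC = (W_wet - W_dry) / W_wet * 100
Water mass = 166.8 - 157.5 = 9.3 g
MC = 9.3 / 166.8 * 100 = 5.5755%


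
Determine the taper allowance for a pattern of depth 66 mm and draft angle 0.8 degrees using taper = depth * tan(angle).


Formula: taper = depth * tan(draft_angle)
tan(0.8 deg) = 0.0139635
taper = 66 mm * 0.0139635 = 0.9216 mm

Final answer: 0.9216 mm


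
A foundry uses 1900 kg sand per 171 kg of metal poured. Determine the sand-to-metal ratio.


Formula: Sand-to-Metal Ratio = W_sand / W_metal
Ratio = 1900 kg / 171 kg = 11.1111

11.1111


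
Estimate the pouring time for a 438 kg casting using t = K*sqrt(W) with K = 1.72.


Formula: t = K * sqrt(W)
sqrt(W) = sqrt(438) = 20.92845
t = 1.72 * 20.92845 = 35.9969 s

Answer: 35.9969 s


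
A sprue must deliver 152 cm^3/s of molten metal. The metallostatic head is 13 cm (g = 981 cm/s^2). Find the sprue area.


Formula: v = sqrt(2*g*h), A = Q/v
Velocity: v = sqrt(2 * 981 * 13) = sqrt(25506) = 159.7060 cm/s
Sprue area: A = Q / v = 152 / 159.7060 = 0.9517 cm^2


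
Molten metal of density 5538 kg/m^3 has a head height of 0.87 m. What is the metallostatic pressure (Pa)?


Formula: P = rho * g * h
rho * g = 5538 * 9.81 = 54327.78 N/m^3
P = 54327.78 * 0.87 = 47265.1686 Pa

Answer: 47265.1686 Pa


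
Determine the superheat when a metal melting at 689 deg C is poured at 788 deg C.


Formula: Superheat = T_pour - T_melt
Superheat = 788 - 689 = 99 deg C

Answer: 99 deg C


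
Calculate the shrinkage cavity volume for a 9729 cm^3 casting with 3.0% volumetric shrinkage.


Formula: V_shrink = V_casting * shrinkage_pct / 100
V_shrink = 9729 cm^3 * 3.0 / 100 = 291.8700 cm^3

Answer: 291.8700 cm^3


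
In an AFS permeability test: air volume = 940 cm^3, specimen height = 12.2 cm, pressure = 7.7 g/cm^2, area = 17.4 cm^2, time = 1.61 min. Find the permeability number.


Formula: Permeability Number P = (V * H) / (p * A * t)
Numerator: V * H = 940 * 12.2 = 11468.0
Denominator: p * A * t = 7.7 * 17.4 * 1.61 = 215.7078
P = 11468.0 / 215.7078 = 53.1645

53.1645


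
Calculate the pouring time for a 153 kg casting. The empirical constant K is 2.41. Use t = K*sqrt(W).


Formula: t = K * sqrt(W)
sqrt(W) = sqrt(153) = 12.36932
t = 2.41 * 12.36932 = 29.8101 s

Answer: 29.8101 s


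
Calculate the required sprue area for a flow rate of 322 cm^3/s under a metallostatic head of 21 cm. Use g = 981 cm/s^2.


Formula: v = sqrt(2*g*h), A = Q/v
Velocity: v = sqrt(2 * 981 * 21) = sqrt(41202) = 202.9828 cm/s
Sprue area: A = Q / v = 322 / 202.9828 = 1.5863 cm^2


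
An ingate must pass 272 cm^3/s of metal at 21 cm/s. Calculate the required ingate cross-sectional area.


Formula: A_ingate = Q / v  (continuity equation)
A = 272 cm^3/s / 21 cm/s = 12.9524 cm^2


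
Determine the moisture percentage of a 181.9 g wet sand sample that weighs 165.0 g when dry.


Formula: MC = (W_wet - W_dry) / W_wet * 100
Water mass = 181.9 - 165.0 = 16.9 g
MC = 16.9 / 181.9 * 100 = 9.2908%

9.2908%


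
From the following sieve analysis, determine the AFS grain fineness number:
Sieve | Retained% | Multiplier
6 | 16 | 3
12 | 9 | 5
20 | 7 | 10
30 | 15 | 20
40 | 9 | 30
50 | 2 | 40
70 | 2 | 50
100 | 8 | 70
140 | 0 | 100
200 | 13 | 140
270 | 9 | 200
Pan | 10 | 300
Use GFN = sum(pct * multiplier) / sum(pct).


Formula: GFN = sum(pct * multiplier) / sum(pct)
sum(pct * multiplier) = 8093
sum(pct) = 100
GFN = 8093 / 100 = 80.93

80.93


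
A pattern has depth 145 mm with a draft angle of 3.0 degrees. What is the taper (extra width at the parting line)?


Formula: taper = depth * tan(draft_angle)
tan(3.0 deg) = 0.0524078
taper = 145 mm * 0.0524078 = 7.5991 mm


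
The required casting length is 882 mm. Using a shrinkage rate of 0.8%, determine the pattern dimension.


Formula: L_pattern = L_casting * (1 + shrinkage_rate/100)
Shrinkage factor = 1 + 0.8/100 = 1.008
L_pattern = 882 mm * 1.008 = 889.0560 mm

Answer: 889.0560 mm


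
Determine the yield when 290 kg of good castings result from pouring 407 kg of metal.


Formula: Casting Yield = (W_good / W_total) * 100
Yield = (290 kg / 407 kg) * 100 = 71.2531%


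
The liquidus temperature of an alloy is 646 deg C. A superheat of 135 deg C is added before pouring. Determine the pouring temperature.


Formula: T_pour = T_melt + Superheat
T_pour = 646 + 135 = 781 deg C

Final answer: 781 deg C


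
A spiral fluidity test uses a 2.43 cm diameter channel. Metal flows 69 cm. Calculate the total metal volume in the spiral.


Formula: V = pi * (d/2)^2 * L  (cylinder volume)
Radius = 2.43/2 = 1.215 cm
V = pi * 1.215^2 * 69 = 320.0011 cm^3

320.0011 cm^3


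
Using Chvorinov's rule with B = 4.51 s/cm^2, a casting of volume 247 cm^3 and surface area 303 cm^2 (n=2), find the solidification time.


Formula: t_s = B * (V/A)^n  (Chvorinov's rule, n=2)
Modulus M = V/A = 247/303 = 0.815182 cm
M^2 = 0.815182^2 = 0.664522 cm^2
t_s = 4.51 * 0.664522 = 2.9970 s


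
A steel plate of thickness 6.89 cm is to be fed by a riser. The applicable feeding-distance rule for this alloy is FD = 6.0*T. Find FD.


Formula: FD = 6.0 * T  (riser feeding-distance rule)
FD = 6.0 * 6.89 cm = 41.3400 cm

Final answer: 41.3400 cm


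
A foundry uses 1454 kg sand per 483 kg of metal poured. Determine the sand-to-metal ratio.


Formula: Sand-to-Metal Ratio = W_sand / W_metal
Ratio = 1454 kg / 483 kg = 3.0104

3.0104


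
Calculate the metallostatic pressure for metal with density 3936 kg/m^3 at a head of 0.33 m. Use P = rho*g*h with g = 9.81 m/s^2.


Formula: P = rho * g * h
rho * g = 3936 * 9.81 = 38612.16 N/m^3
P = 38612.16 * 0.33 = 12742.0128 Pa


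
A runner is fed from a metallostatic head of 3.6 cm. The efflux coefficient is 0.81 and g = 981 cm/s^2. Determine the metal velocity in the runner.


Formula: v = Cd * sqrt(2 * g * h)  (Torricelli with discharge coefficient)
2*g*h = 2 * 981 * 3.6 = 7063.2 cm^2/s^2
sqrt(7063.2) = 84.04285 cm/s
v = 0.81 * 84.04285 = 68.0747 cm/s

Answer: 68.0747 cm/s


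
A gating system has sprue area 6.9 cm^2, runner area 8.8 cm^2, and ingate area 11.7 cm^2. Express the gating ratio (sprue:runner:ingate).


Sprue:Runner:Ingate = 1 : 8.8/6.9 : 11.7/6.9 = 1:1.28:1.70

1:1.28:1.70


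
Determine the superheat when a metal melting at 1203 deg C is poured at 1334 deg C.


Formula: Superheat = T_pour - T_melt
Superheat = 1334 - 1203 = 131 deg C


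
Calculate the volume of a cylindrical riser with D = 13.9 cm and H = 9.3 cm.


Formula: V = pi * (D/2)^2 * H  (cylinder volume)
Radius = D/2 = 13.9/2 = 6.95 cm
V = pi * 6.95^2 * 9.3 = 1411.2450 cm^3

1411.2450 cm^3


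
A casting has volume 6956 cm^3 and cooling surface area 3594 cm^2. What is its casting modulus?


Formula: Casting Modulus M = V / A
M = 6956 cm^3 / 3594 cm^2 = 1.9354 cm

1.9354 cm


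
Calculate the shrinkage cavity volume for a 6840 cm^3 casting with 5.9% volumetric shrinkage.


Formula: V_shrink = V_casting * shrinkage_pct / 100
V_shrink = 6840 cm^3 * 5.9 / 100 = 403.5600 cm^3


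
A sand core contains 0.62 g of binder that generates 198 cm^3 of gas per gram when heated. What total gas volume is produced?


Formula: V_gas = W_binder * gas_evolution_rate
V = 0.62 g * 198 cm^3/g = 122.7600 cm^3

Answer: 122.7600 cm^3


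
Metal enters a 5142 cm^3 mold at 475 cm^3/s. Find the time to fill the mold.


Formula: t_fill = V_mold / Q_flow
t = 5142 cm^3 / 475 cm^3/s = 10.8253 s

Answer: 10.8253 s


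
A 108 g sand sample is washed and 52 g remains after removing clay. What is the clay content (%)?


Formula: Clay% = (W_total - W_washed) / W_total * 100
Clay mass = 108 - 52 = 56 g
Clay% = 56 / 108 * 100 = 51.8519%

51.8519%


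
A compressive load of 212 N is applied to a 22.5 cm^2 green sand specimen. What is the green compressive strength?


Formula: Compressive Strength = Force / Area
Strength = 212 N / 22.5 cm^2 = 9.4222 N/cm^2

9.4222 N/cm^2


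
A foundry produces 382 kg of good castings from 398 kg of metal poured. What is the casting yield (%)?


Formula: Casting Yield = (W_good / W_total) * 100
Yield = (382 kg / 398 kg) * 100 = 95.9799%

Final answer: 95.9799%


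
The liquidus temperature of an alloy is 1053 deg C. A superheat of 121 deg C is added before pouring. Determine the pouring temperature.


Formula: T_pour = T_melt + Superheat
T_pour = 1053 + 121 = 1174 deg C

Final answer: 1174 deg C


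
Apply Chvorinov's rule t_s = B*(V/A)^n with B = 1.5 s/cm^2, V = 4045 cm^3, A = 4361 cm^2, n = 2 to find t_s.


Formula: t_s = B * (V/A)^n  (Chvorinov's rule, n=2)
Modulus M = V/A = 4045/4361 = 0.927540 cm
M^2 = 0.927540^2 = 0.860330 cm^2
t_s = 1.5 * 0.860330 = 1.2905 s


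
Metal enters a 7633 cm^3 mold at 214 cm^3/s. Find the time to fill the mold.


Formula: t_fill = V_mold / Q_flow
t = 7633 cm^3 / 214 cm^3/s = 35.6682 s

Final answer: 35.6682 s


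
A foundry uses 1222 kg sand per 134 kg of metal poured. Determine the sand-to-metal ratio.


Formula: Sand-to-Metal Ratio = W_sand / W_metal
Ratio = 1222 kg / 134 kg = 9.1194


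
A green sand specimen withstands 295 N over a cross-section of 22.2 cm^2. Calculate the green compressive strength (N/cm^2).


Formula: Compressive Strength = Force / Area
Strength = 295 N / 22.2 cm^2 = 13.2883 N/cm^2

Final answer: 13.2883 N/cm^2


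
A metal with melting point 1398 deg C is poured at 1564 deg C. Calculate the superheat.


Formula: Superheat = T_pour - T_melt
Superheat = 1564 - 1398 = 166 deg C


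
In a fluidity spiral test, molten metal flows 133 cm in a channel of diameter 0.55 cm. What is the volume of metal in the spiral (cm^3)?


Formula: V = pi * (d/2)^2 * L  (cylinder volume)
Radius = 0.55/2 = 0.275 cm
V = pi * 0.275^2 * 133 = 31.5985 cm^3

Final answer: 31.5985 cm^3


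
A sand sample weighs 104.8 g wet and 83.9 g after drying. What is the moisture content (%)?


Formula: MC = (W_wet - W_dry) / W_wet * 100
Water mass = 104.8 - 83.9 = 20.9 g
MC = 20.9 / 104.8 * 100 = 19.9427%

Final answer: 19.9427%


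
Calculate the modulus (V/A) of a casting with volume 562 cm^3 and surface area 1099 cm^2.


Formula: Casting Modulus M = V / A
M = 562 cm^3 / 1099 cm^2 = 0.5114 cm


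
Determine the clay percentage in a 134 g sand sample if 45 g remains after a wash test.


Formula: Clay% = (W_total - W_washed) / W_total * 100
Clay mass = 134 - 45 = 89 g
Clay% = 89 / 134 * 100 = 66.4179%


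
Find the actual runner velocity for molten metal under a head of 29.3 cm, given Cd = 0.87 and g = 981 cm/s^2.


Formula: v = Cd * sqrt(2 * g * h)  (Torricelli with discharge coefficient)
2*g*h = 2 * 981 * 29.3 = 57486.6 cm^2/s^2
sqrt(57486.6) = 239.76363 cm/s
v = 0.87 * 239.76363 = 208.5944 cm/s

Answer: 208.5944 cm/s


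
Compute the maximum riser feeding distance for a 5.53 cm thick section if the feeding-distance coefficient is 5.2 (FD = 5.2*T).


Formula: FD = 5.2 * T  (riser feeding-distance rule)
FD = 5.2 * 5.53 cm = 28.7560 cm

28.7560 cm


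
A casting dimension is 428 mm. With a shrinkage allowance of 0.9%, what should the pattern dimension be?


Formula: L_pattern = L_casting * (1 + shrinkage_rate/100)
Shrinkage factor = 1 + 0.9/100 = 1.009
L_pattern = 428 mm * 1.009 = 431.8520 mm

Final answer: 431.8520 mm


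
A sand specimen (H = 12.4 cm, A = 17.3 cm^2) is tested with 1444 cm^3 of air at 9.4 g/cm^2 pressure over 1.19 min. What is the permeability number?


Formula: Permeability Number P = (V * H) / (p * A * t)
Numerator: V * H = 1444 * 12.4 = 17905.6
Denominator: p * A * t = 9.4 * 17.3 * 1.19 = 193.5178
P = 17905.6 / 193.5178 = 92.5269

Final answer: 92.5269


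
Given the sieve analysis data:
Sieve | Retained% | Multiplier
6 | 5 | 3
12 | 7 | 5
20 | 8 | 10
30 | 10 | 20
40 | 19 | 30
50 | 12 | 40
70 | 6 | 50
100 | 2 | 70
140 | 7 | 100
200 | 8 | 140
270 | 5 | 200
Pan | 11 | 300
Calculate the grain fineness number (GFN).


Formula: GFN = sum(pct * multiplier) / sum(pct)
sum(pct * multiplier) = 7940
sum(pct) = 100
GFN = 7940 / 100 = 79.40


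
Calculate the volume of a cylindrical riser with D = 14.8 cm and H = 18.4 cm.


Formula: V = pi * (D/2)^2 * H  (cylinder volume)
Radius = D/2 = 14.8/2 = 7.4 cm
V = pi * 7.4^2 * 18.4 = 3165.4185 cm^3

3165.4185 cm^3


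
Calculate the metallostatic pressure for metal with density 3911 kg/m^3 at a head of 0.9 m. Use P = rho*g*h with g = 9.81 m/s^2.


Formula: P = rho * g * h
rho * g = 3911 * 9.81 = 38366.91 N/m^3
P = 38366.91 * 0.9 = 34530.2190 Pa


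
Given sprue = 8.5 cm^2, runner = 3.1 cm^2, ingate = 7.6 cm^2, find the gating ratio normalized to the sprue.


Sprue:Runner:Ingate = 1 : 3.1/8.5 : 7.6/8.5 = 1:0.36:0.89

Answer: 1:0.36:0.89


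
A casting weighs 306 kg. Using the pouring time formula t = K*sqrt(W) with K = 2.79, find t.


Formula: t = K * sqrt(W)
sqrt(W) = sqrt(306) = 17.49286
t = 2.79 * 17.49286 = 48.8051 s

48.8051 s


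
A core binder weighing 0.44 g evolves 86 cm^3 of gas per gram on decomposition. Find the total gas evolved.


Formula: V_gas = W_binder * gas_evolution_rate
V = 0.44 g * 86 cm^3/g = 37.8400 cm^3

37.8400 cm^3


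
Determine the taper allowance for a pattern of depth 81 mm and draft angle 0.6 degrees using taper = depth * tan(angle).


Formula: taper = depth * tan(draft_angle)
tan(0.6 deg) = 0.0104724
taper = 81 mm * 0.0104724 = 0.8483 mm

0.8483 mm


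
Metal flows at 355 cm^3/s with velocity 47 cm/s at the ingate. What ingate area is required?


Formula: A_ingate = Q / v  (continuity equation)
A = 355 cm^3/s / 47 cm/s = 7.5532 cm^2

Answer: 7.5532 cm^2


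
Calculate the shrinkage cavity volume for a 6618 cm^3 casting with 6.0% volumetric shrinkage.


Formula: V_shrink = V_casting * shrinkage_pct / 100
V_shrink = 6618 cm^3 * 6.0 / 100 = 397.0800 cm^3

Final answer: 397.0800 cm^3


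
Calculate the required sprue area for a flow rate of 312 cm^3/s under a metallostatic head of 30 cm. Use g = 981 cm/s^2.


Formula: v = sqrt(2*g*h), A = Q/v
Velocity: v = sqrt(2 * 981 * 30) = sqrt(58860) = 242.6108 cm/s
Sprue area: A = Q / v = 312 / 242.6108 = 1.2860 cm^2

Answer: 1.2860 cm^2


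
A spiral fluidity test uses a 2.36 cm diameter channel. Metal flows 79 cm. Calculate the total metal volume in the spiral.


Formula: V = pi * (d/2)^2 * L  (cylinder volume)
Radius = 2.36/2 = 1.18 cm
V = pi * 1.18^2 * 79 = 345.5739 cm^3

345.5739 cm^3


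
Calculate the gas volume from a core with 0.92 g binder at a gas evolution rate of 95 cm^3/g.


Formula: V_gas = W_binder * gas_evolution_rate
V = 0.92 g * 95 cm^3/g = 87.4000 cm^3

Answer: 87.4000 cm^3


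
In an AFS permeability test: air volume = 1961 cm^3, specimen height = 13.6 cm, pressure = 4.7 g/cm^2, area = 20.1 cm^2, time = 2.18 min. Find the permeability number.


Formula: Permeability Number P = (V * H) / (p * A * t)
Numerator: V * H = 1961 * 13.6 = 26669.6
Denominator: p * A * t = 4.7 * 20.1 * 2.18 = 205.9446
P = 26669.6 / 205.9446 = 129.4989


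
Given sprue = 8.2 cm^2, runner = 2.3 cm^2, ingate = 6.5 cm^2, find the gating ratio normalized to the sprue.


Sprue:Runner:Ingate = 1 : 2.3/8.2 : 6.5/8.2 = 1:0.28:0.79

Final answer: 1:0.28:0.79


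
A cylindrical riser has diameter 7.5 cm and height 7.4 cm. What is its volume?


Formula: V = pi * (D/2)^2 * H  (cylinder volume)
Radius = D/2 = 7.5/2 = 3.75 cm
V = pi * 3.75^2 * 7.4 = 326.9220 cm^3

Final answer: 326.9220 cm^3
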